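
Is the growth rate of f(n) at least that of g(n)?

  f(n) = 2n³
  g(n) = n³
True

f(n) = 2n³ and g(n) = n³ are both O(n³).
Big-Ω permits equal growth rates (f ≥ c·g for some c > 0), so f(n) = Ω(g(n)) is true.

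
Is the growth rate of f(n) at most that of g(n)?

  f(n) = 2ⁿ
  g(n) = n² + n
False

f(n) = 2ⁿ is O(2ⁿ), and g(n) = n² + n is O(n²).
Since O(2ⁿ) grows faster than O(n²), f(n) = O(g(n)) is false.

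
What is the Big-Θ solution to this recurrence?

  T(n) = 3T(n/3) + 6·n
Θ(n log n)

Master Theorem: a = 3, b = 3, f(n) = 6·n.
Compute the critical exponent d = log₃(3) = 1.
Compare f(n) = Θ(n) against n^d:
  k = 1 = d, so f(n) = Θ(n^d) — Case 2.
  Work is balanced across levels: T(n) = Θ(n^d log n) = Θ(n log n).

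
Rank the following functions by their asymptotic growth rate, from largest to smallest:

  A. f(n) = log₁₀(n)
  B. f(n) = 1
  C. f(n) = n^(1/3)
C > A > B

Comparing growth rates:
C = n^(1/3) is O(n^(1/3))
A = log₁₀(n) is O(log n)
B = 1 is O(1)

Therefore, the order from fastest to slowest is: C > A > B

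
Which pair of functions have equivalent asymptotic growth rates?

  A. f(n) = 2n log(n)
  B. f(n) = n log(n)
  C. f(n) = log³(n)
A and B

Examining each function:
  A. 2n log(n) is O(n log n)
  B. n log(n) is O(n log n)
  C. log³(n) is O(log³ n)

Functions A and B both have the same complexity class.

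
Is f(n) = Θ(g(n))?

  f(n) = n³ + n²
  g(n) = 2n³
True

f(n) = n³ + n² and g(n) = 2n³ are both O(n³).
Since they have the same asymptotic growth rate, f(n) = Θ(g(n)) is true.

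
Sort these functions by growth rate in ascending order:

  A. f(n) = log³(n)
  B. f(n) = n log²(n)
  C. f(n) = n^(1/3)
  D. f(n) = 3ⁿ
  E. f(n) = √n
A < C < E < B < D

Comparing growth rates:
A = log³(n) is O(log³ n)
C = n^(1/3) is O(n^(1/3))
E = √n is O(√n)
B = n log²(n) is O(n log² n)
D = 3ⁿ is O(3ⁿ)

Therefore, the order from slowest to fastest is: A < C < E < B < D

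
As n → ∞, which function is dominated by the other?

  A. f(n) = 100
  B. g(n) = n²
A

f(n) = 100 is O(1), while g(n) = n² is O(n²).
Since O(1) grows slower than O(n²), f(n) is dominated.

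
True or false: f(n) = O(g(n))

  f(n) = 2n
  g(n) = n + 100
True

f(n) = 2n and g(n) = n + 100 are both O(n).
Big-O permits equal growth rates (f ≤ c·g for some c), so f(n) = O(g(n)) is true.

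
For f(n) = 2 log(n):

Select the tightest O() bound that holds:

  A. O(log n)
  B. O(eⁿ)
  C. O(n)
A

f(n) = 2 log(n) is O(log n).
All listed options are valid Big-O bounds (upper bounds),
but O(log n) is the tightest (smallest valid bound).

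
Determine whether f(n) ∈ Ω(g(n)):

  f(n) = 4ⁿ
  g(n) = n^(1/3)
True

f(n) = 4ⁿ is O(4ⁿ), and g(n) = n^(1/3) is O(n^(1/3)).
Since O(4ⁿ) grows at least as fast as O(n^(1/3)), f(n) = Ω(g(n)) is true.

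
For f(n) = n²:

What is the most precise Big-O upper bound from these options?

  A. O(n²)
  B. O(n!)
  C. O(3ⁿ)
A

f(n) = n² is O(n²).
All listed options are valid Big-O bounds (upper bounds),
but O(n²) is the tightest (smallest valid bound).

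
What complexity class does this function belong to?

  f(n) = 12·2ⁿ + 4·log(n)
O(2ⁿ)

The dominant term in 12·2ⁿ + 4·log(n) is 12·2ⁿ, which is Θ(2ⁿ).
Lower-order terms (4·log(n)) are asymptotically negligible.
Constants are absorbed, so the tightest bound is O(2ⁿ).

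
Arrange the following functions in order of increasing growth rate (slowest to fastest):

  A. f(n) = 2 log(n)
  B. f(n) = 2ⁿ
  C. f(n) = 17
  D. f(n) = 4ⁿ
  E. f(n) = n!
C < A < B < D < E

Comparing growth rates:
C = 17 is O(1)
A = 2 log(n) is O(log n)
B = 2ⁿ is O(2ⁿ)
D = 4ⁿ is O(4ⁿ)
E = n! is O(n!)

Therefore, the order from slowest to fastest is: C < A < B < D < E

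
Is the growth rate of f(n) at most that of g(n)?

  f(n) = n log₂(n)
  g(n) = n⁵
True

f(n) = n log₂(n) is O(n log n), and g(n) = n⁵ is O(n⁵).
Since O(n log n) ⊆ O(n⁵) (f grows no faster than g), f(n) = O(g(n)) is true.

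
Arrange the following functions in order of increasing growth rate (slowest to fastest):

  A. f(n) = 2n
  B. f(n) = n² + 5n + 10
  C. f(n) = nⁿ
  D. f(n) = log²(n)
D < A < B < C

Comparing growth rates:
D = log²(n) is O(log² n)
A = 2n is O(n)
B = n² + 5n + 10 is O(n²)
C = nⁿ is O(nⁿ)

Therefore, the order from slowest to fastest is: D < A < B < C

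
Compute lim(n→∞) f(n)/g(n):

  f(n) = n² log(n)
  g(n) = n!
0

Since n² log(n) (O(n² log n)) grows slower than n! (O(n!)),
the ratio f(n)/g(n) → 0 as n → ∞.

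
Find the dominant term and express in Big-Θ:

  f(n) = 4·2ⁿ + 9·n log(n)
Θ(2ⁿ)

Order the terms by growth rate: 9·n log(n) ≺ 4·2ⁿ.
The fastest-growing term 4·2ⁿ dominates as n → ∞; dropping its constant factor gives Θ(2ⁿ).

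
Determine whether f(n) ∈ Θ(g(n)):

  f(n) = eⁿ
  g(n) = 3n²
False

f(n) = eⁿ is O(eⁿ), and g(n) = 3n² is O(n²).
Since they have different growth rates, f(n) = Θ(g(n)) is false.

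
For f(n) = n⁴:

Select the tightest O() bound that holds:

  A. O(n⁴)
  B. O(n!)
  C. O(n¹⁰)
A

f(n) = n⁴ is O(n⁴).
All listed options are valid Big-O bounds (upper bounds),
but O(n⁴) is the tightest (smallest valid bound).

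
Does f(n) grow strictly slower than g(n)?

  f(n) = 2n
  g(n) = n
False

f(n) = 2n is O(n), and g(n) = n is O(n).
Since they have the same growth rate, f(n) = o(g(n)) is false.
(f = o(g) requires f to grow strictly slower, not equal.)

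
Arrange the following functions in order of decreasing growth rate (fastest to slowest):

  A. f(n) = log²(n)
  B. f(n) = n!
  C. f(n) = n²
B > C > A

Comparing growth rates:
B = n! is O(n!)
C = n² is O(n²)
A = log²(n) is O(log² n)

Therefore, the order from fastest to slowest is: B > C > A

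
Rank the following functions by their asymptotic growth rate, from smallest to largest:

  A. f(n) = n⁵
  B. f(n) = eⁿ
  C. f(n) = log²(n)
C < A < B

Comparing growth rates:
C = log²(n) is O(log² n)
A = n⁵ is O(n⁵)
B = eⁿ is O(eⁿ)

Therefore, the order from slowest to fastest is: C < A < B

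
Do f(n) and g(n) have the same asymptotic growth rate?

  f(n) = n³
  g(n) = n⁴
False

f(n) = n³ is O(n³), and g(n) = n⁴ is O(n⁴).
Since they have different growth rates, f(n) = Θ(g(n)) is false.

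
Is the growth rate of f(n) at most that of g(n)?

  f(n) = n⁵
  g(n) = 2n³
False

f(n) = n⁵ is O(n⁵), and g(n) = 2n³ is O(n³).
Since O(n⁵) grows faster than O(n³), f(n) = O(g(n)) is false.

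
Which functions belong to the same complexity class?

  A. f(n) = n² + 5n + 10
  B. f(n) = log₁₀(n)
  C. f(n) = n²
A and C

Examining each function:
  A. n² + 5n + 10 is O(n²)
  B. log₁₀(n) is O(log n)
  C. n² is O(n²)

Functions A and C both have the same complexity class.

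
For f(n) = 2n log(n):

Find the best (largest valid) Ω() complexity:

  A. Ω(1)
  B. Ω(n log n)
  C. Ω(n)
B

f(n) = 2n log(n) is Ω(n log n).
All listed options are valid Big-Ω bounds (lower bounds),
but Ω(n log n) is the tightest (largest valid bound).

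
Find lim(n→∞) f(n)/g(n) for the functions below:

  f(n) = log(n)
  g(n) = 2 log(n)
1/2

Since log(n) and 2 log(n) have the same growth rate (O(log n)),
the ratio converges to a constant: 1/2.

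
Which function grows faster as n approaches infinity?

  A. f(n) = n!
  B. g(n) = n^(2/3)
A

f(n) = n! is O(n!), while g(n) = n^(2/3) is O(n^(2/3)).
Since O(n!) grows faster than O(n^(2/3)), f(n) dominates.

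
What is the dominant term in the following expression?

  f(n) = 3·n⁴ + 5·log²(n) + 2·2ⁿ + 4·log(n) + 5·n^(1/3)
2·2ⁿ

Looking at each term:
  - 3·n⁴ is O(n⁴)
  - 5·log²(n) is O(log² n)
  - 2·2ⁿ is O(2ⁿ)
  - 4·log(n) is O(log n)
  - 5·n^(1/3) is O(n^(1/3))

The term 2·2ⁿ (O(2ⁿ)) grows fastest and dominates all others.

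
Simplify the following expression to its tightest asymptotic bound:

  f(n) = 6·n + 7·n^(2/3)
Θ(n)

Order the terms by growth rate: 7·n^(2/3) ≺ 6·n.
The fastest-growing term 6·n dominates as n → ∞; dropping its constant factor gives Θ(n).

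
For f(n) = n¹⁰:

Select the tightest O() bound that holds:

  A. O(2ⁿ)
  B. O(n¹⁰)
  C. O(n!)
B

f(n) = n¹⁰ is O(n¹⁰).
All listed options are valid Big-O bounds (upper bounds),
but O(n¹⁰) is the tightest (smallest valid bound).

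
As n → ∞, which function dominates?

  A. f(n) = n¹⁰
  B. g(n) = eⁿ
B

f(n) = n¹⁰ is O(n¹⁰), while g(n) = eⁿ is O(eⁿ).
Since O(eⁿ) grows faster than O(n¹⁰), g(n) dominates.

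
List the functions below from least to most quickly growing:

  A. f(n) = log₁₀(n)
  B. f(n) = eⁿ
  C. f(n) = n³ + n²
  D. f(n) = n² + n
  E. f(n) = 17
E < A < D < C < B

Comparing growth rates:
E = 17 is O(1)
A = log₁₀(n) is O(log n)
D = n² + n is O(n²)
C = n³ + n² is O(n³)
B = eⁿ is O(eⁿ)

Therefore, the order from slowest to fastest is: E < A < D < C < B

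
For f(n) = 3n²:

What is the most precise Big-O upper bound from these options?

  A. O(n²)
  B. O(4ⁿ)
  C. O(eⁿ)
A

f(n) = 3n² is O(n²).
All listed options are valid Big-O bounds (upper bounds),
but O(n²) is the tightest (smallest valid bound).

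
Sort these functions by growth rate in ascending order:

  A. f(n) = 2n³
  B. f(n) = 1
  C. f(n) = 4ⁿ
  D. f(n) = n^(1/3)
B < D < A < C

Comparing growth rates:
B = 1 is O(1)
D = n^(1/3) is O(n^(1/3))
A = 2n³ is O(n³)
C = 4ⁿ is O(4ⁿ)

Therefore, the order from slowest to fastest is: B < D < A < C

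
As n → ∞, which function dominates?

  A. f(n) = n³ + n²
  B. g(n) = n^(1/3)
A

f(n) = n³ + n² is O(n³), while g(n) = n^(1/3) is O(n^(1/3)).
Since O(n³) grows faster than O(n^(1/3)), f(n) dominates.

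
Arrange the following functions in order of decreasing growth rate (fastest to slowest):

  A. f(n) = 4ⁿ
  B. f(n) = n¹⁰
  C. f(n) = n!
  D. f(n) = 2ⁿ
C > A > D > B

Comparing growth rates:
C = n! is O(n!)
A = 4ⁿ is O(4ⁿ)
D = 2ⁿ is O(2ⁿ)
B = n¹⁰ is O(n¹⁰)

Therefore, the order from fastest to slowest is: C > A > D > B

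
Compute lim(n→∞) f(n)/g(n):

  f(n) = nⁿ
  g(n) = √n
∞

Since nⁿ (O(nⁿ)) grows faster than √n (O(√n)),
the ratio f(n)/g(n) → ∞ as n → ∞.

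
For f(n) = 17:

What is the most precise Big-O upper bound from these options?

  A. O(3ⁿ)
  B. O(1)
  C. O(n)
B

f(n) = 17 is O(1).
All listed options are valid Big-O bounds (upper bounds),
but O(1) is the tightest (smallest valid bound).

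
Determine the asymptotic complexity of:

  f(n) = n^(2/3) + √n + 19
O(n^(2/3))

The dominant term in n^(2/3) + √n + 19 is n^(2/3), which is Θ(n^(2/3)).
Lower-order terms (√n, 19) are asymptotically negligible.
Constants are absorbed, so the tightest bound is O(n^(2/3)).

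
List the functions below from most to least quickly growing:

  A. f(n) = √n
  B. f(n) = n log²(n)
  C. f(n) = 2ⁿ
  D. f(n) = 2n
C > B > D > A

Comparing growth rates:
C = 2ⁿ is O(2ⁿ)
B = n log²(n) is O(n log² n)
D = 2n is O(n)
A = √n is O(√n)

Therefore, the order from fastest to slowest is: C > B > D > A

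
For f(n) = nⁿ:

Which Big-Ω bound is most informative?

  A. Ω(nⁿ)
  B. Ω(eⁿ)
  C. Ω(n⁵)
A

f(n) = nⁿ is Ω(nⁿ).
All listed options are valid Big-Ω bounds (lower bounds),
but Ω(nⁿ) is the tightest (largest valid bound).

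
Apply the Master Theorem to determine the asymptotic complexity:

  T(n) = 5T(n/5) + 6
Θ(n)

Master Theorem: a = 5, b = 5, f(n) = 6.
Compute the critical exponent d = log₅(5) = 1.
Compare f(n) = Θ(1) against n^d:
  k = 0 < d = 1, so f(n) = O(n^(d-ε)) — Case 1.
  The recursion cost dominates: T(n) = Θ(n^d) = Θ(n).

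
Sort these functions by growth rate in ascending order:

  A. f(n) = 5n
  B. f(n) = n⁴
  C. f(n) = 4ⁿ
A < B < C

Comparing growth rates:
A = 5n is O(n)
B = n⁴ is O(n⁴)
C = 4ⁿ is O(4ⁿ)

Therefore, the order from slowest to fastest is: A < B < C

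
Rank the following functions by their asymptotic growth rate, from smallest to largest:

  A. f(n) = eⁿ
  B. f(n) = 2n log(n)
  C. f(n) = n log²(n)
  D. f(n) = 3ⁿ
B < C < A < D

Comparing growth rates:
B = 2n log(n) is O(n log n)
C = n log²(n) is O(n log² n)
A = eⁿ is O(eⁿ)
D = 3ⁿ is O(3ⁿ)

Therefore, the order from slowest to fastest is: B < C < A < D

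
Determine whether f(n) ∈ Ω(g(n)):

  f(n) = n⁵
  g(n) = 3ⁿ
False

f(n) = n⁵ is O(n⁵), and g(n) = 3ⁿ is O(3ⁿ).
Since O(n⁵) grows slower than O(3ⁿ), f(n) = Ω(g(n)) is false.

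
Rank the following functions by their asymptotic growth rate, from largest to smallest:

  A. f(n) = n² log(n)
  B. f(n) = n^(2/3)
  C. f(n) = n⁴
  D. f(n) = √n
C > A > B > D

Comparing growth rates:
C = n⁴ is O(n⁴)
A = n² log(n) is O(n² log n)
B = n^(2/3) is O(n^(2/3))
D = √n is O(√n)

Therefore, the order from fastest to slowest is: C > A > B > D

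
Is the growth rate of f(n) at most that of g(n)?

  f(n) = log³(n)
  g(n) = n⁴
True

f(n) = log³(n) is O(log³ n), and g(n) = n⁴ is O(n⁴).
Since O(log³ n) ⊆ O(n⁴) (f grows no faster than g), f(n) = O(g(n)) is true.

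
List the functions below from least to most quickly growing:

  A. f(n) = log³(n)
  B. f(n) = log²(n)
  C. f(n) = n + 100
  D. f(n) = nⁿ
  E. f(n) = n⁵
B < A < C < E < D

Comparing growth rates:
B = log²(n) is O(log² n)
A = log³(n) is O(log³ n)
C = n + 100 is O(n)
E = n⁵ is O(n⁵)
D = nⁿ is O(nⁿ)

Therefore, the order from slowest to fastest is: B < A < C < E < D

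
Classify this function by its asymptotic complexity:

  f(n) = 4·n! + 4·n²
O(n!)

The dominant term in 4·n! + 4·n² is 4·n!, which is Θ(n!).
Lower-order terms (4·n²) are asymptotically negligible.
Constants are absorbed, so the tightest bound is O(n!).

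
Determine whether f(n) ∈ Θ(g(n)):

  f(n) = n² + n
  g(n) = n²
True

f(n) = n² + n and g(n) = n² are both O(n²).
Since they have the same asymptotic growth rate, f(n) = Θ(g(n)) is true.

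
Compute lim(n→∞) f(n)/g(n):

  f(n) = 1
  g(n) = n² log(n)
0

Since 1 (O(1)) grows slower than n² log(n) (O(n² log n)),
the ratio f(n)/g(n) → 0 as n → ∞.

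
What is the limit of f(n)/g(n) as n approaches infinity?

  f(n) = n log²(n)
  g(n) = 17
∞

Since n log²(n) (O(n log² n)) grows faster than 17 (O(1)),
the ratio f(n)/g(n) → ∞ as n → ∞.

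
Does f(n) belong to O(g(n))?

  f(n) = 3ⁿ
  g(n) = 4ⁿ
True

f(n) = 3ⁿ is O(3ⁿ), and g(n) = 4ⁿ is O(4ⁿ).
Since O(3ⁿ) ⊆ O(4ⁿ) (f grows no faster than g), f(n) = O(g(n)) is true.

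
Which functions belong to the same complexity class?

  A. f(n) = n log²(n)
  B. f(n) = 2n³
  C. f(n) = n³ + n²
B and C

Examining each function:
  A. n log²(n) is O(n log² n)
  B. 2n³ is O(n³)
  C. n³ + n² is O(n³)

Functions B and C both have the same complexity class.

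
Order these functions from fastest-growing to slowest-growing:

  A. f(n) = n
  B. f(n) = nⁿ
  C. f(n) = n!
B > C > A

Comparing growth rates:
B = nⁿ is O(nⁿ)
C = n! is O(n!)
A = n is O(n)

Therefore, the order from fastest to slowest is: B > C > A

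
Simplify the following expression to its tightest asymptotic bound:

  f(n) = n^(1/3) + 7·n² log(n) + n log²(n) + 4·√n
Θ(n² log n)

Order the terms by growth rate: n^(1/3) ≺ 4·√n ≺ n log²(n) ≺ 7·n² log(n).
The fastest-growing term 7·n² log(n) dominates as n → ∞; dropping its constant factor gives Θ(n² log n).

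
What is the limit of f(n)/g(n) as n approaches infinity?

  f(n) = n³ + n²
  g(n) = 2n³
1/2

Since n³ + n² and 2n³ have the same growth rate (O(n³)),
the ratio converges to a constant: 1/2.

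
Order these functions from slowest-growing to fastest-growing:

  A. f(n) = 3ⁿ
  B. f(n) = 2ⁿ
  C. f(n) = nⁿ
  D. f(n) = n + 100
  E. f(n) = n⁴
D < E < B < A < C

Comparing growth rates:
D = n + 100 is O(n)
E = n⁴ is O(n⁴)
B = 2ⁿ is O(2ⁿ)
A = 3ⁿ is O(3ⁿ)
C = nⁿ is O(nⁿ)

Therefore, the order from slowest to fastest is: D < E < B < A < C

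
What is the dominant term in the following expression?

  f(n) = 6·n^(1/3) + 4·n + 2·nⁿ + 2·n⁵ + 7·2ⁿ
2·nⁿ

Looking at each term:
  - 6·n^(1/3) is O(n^(1/3))
  - 4·n is O(n)
  - 2·nⁿ is O(nⁿ)
  - 2·n⁵ is O(n⁵)
  - 7·2ⁿ is O(2ⁿ)

The term 2·nⁿ (O(nⁿ)) grows fastest and dominates all others.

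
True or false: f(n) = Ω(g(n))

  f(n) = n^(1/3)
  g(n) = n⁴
False

f(n) = n^(1/3) is O(n^(1/3)), and g(n) = n⁴ is O(n⁴).
Since O(n^(1/3)) grows slower than O(n⁴), f(n) = Ω(g(n)) is false.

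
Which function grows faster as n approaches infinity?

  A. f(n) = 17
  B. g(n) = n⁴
B

f(n) = 17 is O(1), while g(n) = n⁴ is O(n⁴).
Since O(n⁴) grows faster than O(1), g(n) dominates.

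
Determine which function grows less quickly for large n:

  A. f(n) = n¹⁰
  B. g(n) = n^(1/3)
B

f(n) = n¹⁰ is O(n¹⁰), while g(n) = n^(1/3) is O(n^(1/3)).
Since O(n^(1/3)) grows slower than O(n¹⁰), g(n) is dominated.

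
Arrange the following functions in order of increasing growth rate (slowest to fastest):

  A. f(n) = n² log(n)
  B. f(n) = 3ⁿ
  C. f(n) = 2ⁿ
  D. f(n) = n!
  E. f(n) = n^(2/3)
E < A < C < B < D

Comparing growth rates:
E = n^(2/3) is O(n^(2/3))
A = n² log(n) is O(n² log n)
C = 2ⁿ is O(2ⁿ)
B = 3ⁿ is O(3ⁿ)
D = n! is O(n!)

Therefore, the order from slowest to fastest is: E < A < C < B < D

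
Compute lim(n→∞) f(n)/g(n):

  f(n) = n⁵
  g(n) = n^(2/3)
∞

Since n⁵ (O(n⁵)) grows faster than n^(2/3) (O(n^(2/3))),
the ratio f(n)/g(n) → ∞ as n → ∞.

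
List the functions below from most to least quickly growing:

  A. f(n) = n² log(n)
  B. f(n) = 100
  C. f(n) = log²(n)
A > C > B

Comparing growth rates:
A = n² log(n) is O(n² log n)
C = log²(n) is O(log² n)
B = 100 is O(1)

Therefore, the order from fastest to slowest is: A > C > B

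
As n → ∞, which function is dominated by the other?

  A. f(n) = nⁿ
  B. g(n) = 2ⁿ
B

f(n) = nⁿ is O(nⁿ), while g(n) = 2ⁿ is O(2ⁿ).
Since O(2ⁿ) grows slower than O(nⁿ), g(n) is dominated.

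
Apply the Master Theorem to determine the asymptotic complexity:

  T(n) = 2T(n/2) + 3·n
Θ(n log n)

Master Theorem: a = 2, b = 2, f(n) = 3·n.
Compute the critical exponent d = log₂(2) = 1.
Compare f(n) = Θ(n) against n^d:
  k = 1 = d, so f(n) = Θ(n^d) — Case 2.
  Work is balanced across levels: T(n) = Θ(n^d log n) = Θ(n log n).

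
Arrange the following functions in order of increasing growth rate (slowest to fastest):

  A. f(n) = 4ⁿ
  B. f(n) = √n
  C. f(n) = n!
B < A < C

Comparing growth rates:
B = √n is O(√n)
A = 4ⁿ is O(4ⁿ)
C = n! is O(n!)

Therefore, the order from slowest to fastest is: B < A < C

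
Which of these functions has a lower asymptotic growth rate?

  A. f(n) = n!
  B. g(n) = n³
B

f(n) = n! is O(n!), while g(n) = n³ is O(n³).
Since O(n³) grows slower than O(n!), g(n) is dominated.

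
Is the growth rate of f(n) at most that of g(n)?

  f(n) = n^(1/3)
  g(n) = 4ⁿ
True

f(n) = n^(1/3) is O(n^(1/3)), and g(n) = 4ⁿ is O(4ⁿ).
Since O(n^(1/3)) ⊆ O(4ⁿ) (f grows no faster than g), f(n) = O(g(n)) is true.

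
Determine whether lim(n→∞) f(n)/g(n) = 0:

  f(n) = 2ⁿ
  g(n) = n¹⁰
False

f(n) = 2ⁿ is O(2ⁿ), and g(n) = n¹⁰ is O(n¹⁰).
Since O(2ⁿ) grows faster than or equal to O(n¹⁰), f(n) = o(g(n)) is false.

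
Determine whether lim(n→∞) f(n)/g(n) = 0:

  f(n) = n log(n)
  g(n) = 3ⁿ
True

f(n) = n log(n) is O(n log n), and g(n) = 3ⁿ is O(3ⁿ).
Since O(n log n) grows strictly slower than O(3ⁿ), f(n) = o(g(n)) is true.
This means lim(n→∞) f(n)/g(n) = 0.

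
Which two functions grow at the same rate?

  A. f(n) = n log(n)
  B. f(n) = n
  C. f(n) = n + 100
B and C

Examining each function:
  A. n log(n) is O(n log n)
  B. n is O(n)
  C. n + 100 is O(n)

Functions B and C both have the same complexity class.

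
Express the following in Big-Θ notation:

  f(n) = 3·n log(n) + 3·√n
Θ(n log n)

Order the terms by growth rate: 3·√n ≺ 3·n log(n).
The fastest-growing term 3·n log(n) dominates as n → ∞; dropping its constant factor gives Θ(n log n).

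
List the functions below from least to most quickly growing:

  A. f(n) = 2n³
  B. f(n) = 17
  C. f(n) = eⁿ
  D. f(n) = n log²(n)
B < D < A < C

Comparing growth rates:
B = 17 is O(1)
D = n log²(n) is O(n log² n)
A = 2n³ is O(n³)
C = eⁿ is O(eⁿ)

Therefore, the order from slowest to fastest is: B < D < A < C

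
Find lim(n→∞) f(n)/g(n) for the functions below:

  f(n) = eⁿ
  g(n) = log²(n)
∞

Since eⁿ (O(eⁿ)) grows faster than log²(n) (O(log² n)),
the ratio f(n)/g(n) → ∞ as n → ∞.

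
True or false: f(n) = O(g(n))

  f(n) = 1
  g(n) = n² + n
True

f(n) = 1 is O(1), and g(n) = n² + n is O(n²).
Since O(1) ⊆ O(n²) (f grows no faster than g), f(n) = O(g(n)) is true.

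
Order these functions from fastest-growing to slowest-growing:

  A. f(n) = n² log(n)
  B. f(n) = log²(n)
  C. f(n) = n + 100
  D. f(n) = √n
A > C > D > B

Comparing growth rates:
A = n² log(n) is O(n² log n)
C = n + 100 is O(n)
D = √n is O(√n)
B = log²(n) is O(log² n)

Therefore, the order from fastest to slowest is: A > C > D > B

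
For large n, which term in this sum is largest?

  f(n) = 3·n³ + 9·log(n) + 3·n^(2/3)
3·n³

Looking at each term:
  - 3·n³ is O(n³)
  - 9·log(n) is O(log n)
  - 3·n^(2/3) is O(n^(2/3))

The term 3·n³ (O(n³)) grows fastest and dominates all others.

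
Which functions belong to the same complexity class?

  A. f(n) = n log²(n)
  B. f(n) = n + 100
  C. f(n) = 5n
B and C

Examining each function:
  A. n log²(n) is O(n log² n)
  B. n + 100 is O(n)
  C. 5n is O(n)

Functions B and C both have the same complexity class.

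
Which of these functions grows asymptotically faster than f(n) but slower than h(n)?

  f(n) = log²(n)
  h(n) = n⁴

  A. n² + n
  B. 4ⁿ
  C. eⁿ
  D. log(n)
A

We need g(n) with log²(n) = o(g(n)) and g(n) = o(n⁴), i.e. O(log² n) ≺ g ≺ O(n⁴).
Check each option:
  A. n² + n — O(n²) is strictly between O(log² n) and O(n⁴) ✓
  B. 4ⁿ — O(4ⁿ) does not grow strictly slower than h(n)
  C. eⁿ — O(eⁿ) does not grow strictly slower than h(n)
  D. log(n) — O(log n) does not grow strictly faster than f(n)

Only option A (n² + n) lies strictly between.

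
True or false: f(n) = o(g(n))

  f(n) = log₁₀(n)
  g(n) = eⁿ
True

f(n) = log₁₀(n) is O(log n), and g(n) = eⁿ is O(eⁿ).
Since O(log n) grows strictly slower than O(eⁿ), f(n) = o(g(n)) is true.
This means lim(n→∞) f(n)/g(n) = 0.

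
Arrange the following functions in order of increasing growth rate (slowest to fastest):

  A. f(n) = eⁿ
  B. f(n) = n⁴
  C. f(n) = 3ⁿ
B < A < C

Comparing growth rates:
B = n⁴ is O(n⁴)
A = eⁿ is O(eⁿ)
C = 3ⁿ is O(3ⁿ)

Therefore, the order from slowest to fastest is: B < A < C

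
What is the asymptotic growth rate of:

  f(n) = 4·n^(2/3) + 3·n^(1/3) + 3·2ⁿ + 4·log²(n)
Θ(2ⁿ)

Order the terms by growth rate: 4·log²(n) ≺ 3·n^(1/3) ≺ 4·n^(2/3) ≺ 3·2ⁿ.
The fastest-growing term 3·2ⁿ dominates as n → ∞; dropping its constant factor gives Θ(2ⁿ).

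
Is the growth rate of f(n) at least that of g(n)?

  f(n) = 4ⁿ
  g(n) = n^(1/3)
True

f(n) = 4ⁿ is O(4ⁿ), and g(n) = n^(1/3) is O(n^(1/3)).
Since O(4ⁿ) grows at least as fast as O(n^(1/3)), f(n) = Ω(g(n)) is true.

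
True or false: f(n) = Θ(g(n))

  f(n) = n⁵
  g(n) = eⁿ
False

f(n) = n⁵ is O(n⁵), and g(n) = eⁿ is O(eⁿ).
Since they have different growth rates, f(n) = Θ(g(n)) is false.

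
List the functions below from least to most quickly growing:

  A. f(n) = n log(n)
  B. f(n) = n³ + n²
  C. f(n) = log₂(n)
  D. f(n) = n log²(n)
C < A < D < B

Comparing growth rates:
C = log₂(n) is O(log n)
A = n log(n) is O(n log n)
D = n log²(n) is O(n log² n)
B = n³ + n² is O(n³)

Therefore, the order from slowest to fastest is: C < A < D < B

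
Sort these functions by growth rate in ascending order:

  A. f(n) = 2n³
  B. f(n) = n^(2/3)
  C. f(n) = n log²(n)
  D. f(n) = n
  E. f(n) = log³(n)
E < B < D < C < A

Comparing growth rates:
E = log³(n) is O(log³ n)
B = n^(2/3) is O(n^(2/3))
D = n is O(n)
C = n log²(n) is O(n log² n)
A = 2n³ is O(n³)

Therefore, the order from slowest to fastest is: E < B < D < C < A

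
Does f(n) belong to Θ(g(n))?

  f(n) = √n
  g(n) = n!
False

f(n) = √n is O(√n), and g(n) = n! is O(n!).
Since they have different growth rates, f(n) = Θ(g(n)) is false.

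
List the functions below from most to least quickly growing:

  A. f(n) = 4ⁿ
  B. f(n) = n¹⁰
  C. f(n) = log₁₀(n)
A > B > C

Comparing growth rates:
A = 4ⁿ is O(4ⁿ)
B = n¹⁰ is O(n¹⁰)
C = log₁₀(n) is O(log n)

Therefore, the order from fastest to slowest is: A > B > C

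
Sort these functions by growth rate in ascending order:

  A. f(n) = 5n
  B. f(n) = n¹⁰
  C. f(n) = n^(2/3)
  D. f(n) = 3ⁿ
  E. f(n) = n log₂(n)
C < A < E < B < D

Comparing growth rates:
C = n^(2/3) is O(n^(2/3))
A = 5n is O(n)
E = n log₂(n) is O(n log n)
B = n¹⁰ is O(n¹⁰)
D = 3ⁿ is O(3ⁿ)

Therefore, the order from slowest to fastest is: C < A < E < B < D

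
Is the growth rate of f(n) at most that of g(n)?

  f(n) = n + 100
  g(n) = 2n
True

f(n) = n + 100 and g(n) = 2n are both O(n).
Big-O permits equal growth rates (f ≤ c·g for some c), so f(n) = O(g(n)) is true.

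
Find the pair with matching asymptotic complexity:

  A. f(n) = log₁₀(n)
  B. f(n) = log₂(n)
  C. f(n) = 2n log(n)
A and B

Examining each function:
  A. log₁₀(n) is O(log n)
  B. log₂(n) is O(log n)
  C. 2n log(n) is O(n log n)

Functions A and B both have the same complexity class.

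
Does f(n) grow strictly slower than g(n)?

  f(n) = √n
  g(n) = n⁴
True

f(n) = √n is O(√n), and g(n) = n⁴ is O(n⁴).
Since O(√n) grows strictly slower than O(n⁴), f(n) = o(g(n)) is true.
This means lim(n→∞) f(n)/g(n) = 0.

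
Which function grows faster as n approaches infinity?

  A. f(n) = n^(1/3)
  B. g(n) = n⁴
B

f(n) = n^(1/3) is O(n^(1/3)), while g(n) = n⁴ is O(n⁴).
Since O(n⁴) grows faster than O(n^(1/3)), g(n) dominates.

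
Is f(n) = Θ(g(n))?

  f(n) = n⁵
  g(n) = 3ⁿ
False

f(n) = n⁵ is O(n⁵), and g(n) = 3ⁿ is O(3ⁿ).
Since they have different growth rates, f(n) = Θ(g(n)) is false.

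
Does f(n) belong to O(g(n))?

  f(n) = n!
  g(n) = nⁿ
True

f(n) = n! is O(n!), and g(n) = nⁿ is O(nⁿ).
Since O(n!) ⊆ O(nⁿ) (f grows no faster than g), f(n) = O(g(n)) is true.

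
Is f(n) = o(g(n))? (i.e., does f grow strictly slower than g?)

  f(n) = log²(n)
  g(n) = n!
True

f(n) = log²(n) is O(log² n), and g(n) = n! is O(n!).
Since O(log² n) grows strictly slower than O(n!), f(n) = o(g(n)) is true.
This means lim(n→∞) f(n)/g(n) = 0.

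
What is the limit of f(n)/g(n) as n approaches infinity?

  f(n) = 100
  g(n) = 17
100/17

Since 100 and 17 have the same growth rate (O(1)),
the ratio converges to a constant: 100/17.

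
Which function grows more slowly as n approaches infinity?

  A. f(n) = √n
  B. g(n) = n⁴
A

f(n) = √n is O(√n), while g(n) = n⁴ is O(n⁴).
Since O(√n) grows slower than O(n⁴), f(n) is dominated.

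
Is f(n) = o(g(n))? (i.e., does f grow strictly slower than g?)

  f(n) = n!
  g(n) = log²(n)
False

f(n) = n! is O(n!), and g(n) = log²(n) is O(log² n).
Since O(n!) grows faster than or equal to O(log² n), f(n) = o(g(n)) is false.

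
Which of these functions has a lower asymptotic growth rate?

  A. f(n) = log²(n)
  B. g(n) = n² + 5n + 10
A

f(n) = log²(n) is O(log² n), while g(n) = n² + 5n + 10 is O(n²).
Since O(log² n) grows slower than O(n²), f(n) is dominated.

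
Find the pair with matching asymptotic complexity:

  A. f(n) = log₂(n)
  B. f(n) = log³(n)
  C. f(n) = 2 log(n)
A and C

Examining each function:
  A. log₂(n) is O(log n)
  B. log³(n) is O(log³ n)
  C. 2 log(n) is O(log n)

Functions A and C both have the same complexity class.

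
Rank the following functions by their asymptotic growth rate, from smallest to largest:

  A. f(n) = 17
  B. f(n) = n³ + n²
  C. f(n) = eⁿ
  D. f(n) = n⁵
A < B < D < C

Comparing growth rates:
A = 17 is O(1)
B = n³ + n² is O(n³)
D = n⁵ is O(n⁵)
C = eⁿ is O(eⁿ)

Therefore, the order from slowest to fastest is: A < B < D < C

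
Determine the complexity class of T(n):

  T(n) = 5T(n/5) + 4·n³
Θ(n³)

Master Theorem: a = 5, b = 5, f(n) = 4·n³.
Compute the critical exponent d = log₅(5) = 1.
Compare f(n) = Θ(n³) against n^d:
  k = 3 > d = 1, so f(n) = Ω(n^(d+ε)) — Case 3.
  Regularity: a·(n/b)^3/n^3 = a/b^3 = 5/125 < 1 ✓.
  The top-level work dominates: T(n) = Θ(f(n)) = Θ(n³).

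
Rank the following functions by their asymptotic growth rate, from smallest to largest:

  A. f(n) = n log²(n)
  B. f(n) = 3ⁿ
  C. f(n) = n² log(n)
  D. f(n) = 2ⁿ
A < C < D < B

Comparing growth rates:
A = n log²(n) is O(n log² n)
C = n² log(n) is O(n² log n)
D = 2ⁿ is O(2ⁿ)
B = 3ⁿ is O(3ⁿ)

Therefore, the order from slowest to fastest is: A < C < D < B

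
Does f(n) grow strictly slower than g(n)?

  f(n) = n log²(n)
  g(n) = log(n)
False

f(n) = n log²(n) is O(n log² n), and g(n) = log(n) is O(log n).
Since O(n log² n) grows faster than or equal to O(log n), f(n) = o(g(n)) is false.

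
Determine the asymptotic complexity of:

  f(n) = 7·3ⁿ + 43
O(3ⁿ)

The dominant term in 7·3ⁿ + 43 is 7·3ⁿ, which is Θ(3ⁿ).
Lower-order terms (43) are asymptotically negligible.
Constants are absorbed, so the tightest bound is O(3ⁿ).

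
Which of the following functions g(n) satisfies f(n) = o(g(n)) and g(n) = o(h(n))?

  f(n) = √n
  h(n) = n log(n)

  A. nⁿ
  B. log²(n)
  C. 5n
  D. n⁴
C

We need g(n) with √n = o(g(n)) and g(n) = o(n log(n)), i.e. O(√n) ≺ g ≺ O(n log n).
Check each option:
  A. nⁿ — O(nⁿ) does not grow strictly slower than h(n)
  B. log²(n) — O(log² n) does not grow strictly faster than f(n)
  C. 5n — O(n) is strictly between O(√n) and O(n log n) ✓
  D. n⁴ — O(n⁴) does not grow strictly slower than h(n)

Only option C (5n) lies strictly between.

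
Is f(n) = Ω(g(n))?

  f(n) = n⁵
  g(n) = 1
True

f(n) = n⁵ is O(n⁵), and g(n) = 1 is O(1).
Since O(n⁵) grows at least as fast as O(1), f(n) = Ω(g(n)) is true.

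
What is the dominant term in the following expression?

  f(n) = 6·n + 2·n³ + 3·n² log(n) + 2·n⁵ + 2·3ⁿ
2·3ⁿ

Looking at each term:
  - 6·n is O(n)
  - 2·n³ is O(n³)
  - 3·n² log(n) is O(n² log n)
  - 2·n⁵ is O(n⁵)
  - 2·3ⁿ is O(3ⁿ)

The term 2·3ⁿ (O(3ⁿ)) grows fastest and dominates all others.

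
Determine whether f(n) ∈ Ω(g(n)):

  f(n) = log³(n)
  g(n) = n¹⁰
False

f(n) = log³(n) is O(log³ n), and g(n) = n¹⁰ is O(n¹⁰).
Since O(log³ n) grows slower than O(n¹⁰), f(n) = Ω(g(n)) is false.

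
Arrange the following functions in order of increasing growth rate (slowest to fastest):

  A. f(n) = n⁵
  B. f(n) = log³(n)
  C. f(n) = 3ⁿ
B < A < C

Comparing growth rates:
B = log³(n) is O(log³ n)
A = n⁵ is O(n⁵)
C = 3ⁿ is O(3ⁿ)

Therefore, the order from slowest to fastest is: B < A < C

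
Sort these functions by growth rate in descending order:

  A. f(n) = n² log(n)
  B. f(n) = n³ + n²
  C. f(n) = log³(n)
B > A > C

Comparing growth rates:
B = n³ + n² is O(n³)
A = n² log(n) is O(n² log n)
C = log³(n) is O(log³ n)

Therefore, the order from fastest to slowest is: B > A > C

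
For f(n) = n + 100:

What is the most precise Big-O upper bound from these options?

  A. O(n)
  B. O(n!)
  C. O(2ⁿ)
A

f(n) = n + 100 is O(n).
All listed options are valid Big-O bounds (upper bounds),
but O(n) is the tightest (smallest valid bound).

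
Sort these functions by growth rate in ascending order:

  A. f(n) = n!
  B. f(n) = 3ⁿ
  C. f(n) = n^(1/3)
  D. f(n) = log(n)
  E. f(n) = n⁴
D < C < E < B < A

Comparing growth rates:
D = log(n) is O(log n)
C = n^(1/3) is O(n^(1/3))
E = n⁴ is O(n⁴)
B = 3ⁿ is O(3ⁿ)
A = n! is O(n!)

Therefore, the order from slowest to fastest is: D < C < E < B < A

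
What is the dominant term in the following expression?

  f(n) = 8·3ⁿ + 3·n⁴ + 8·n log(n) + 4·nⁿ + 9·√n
4·nⁿ

Looking at each term:
  - 8·3ⁿ is O(3ⁿ)
  - 3·n⁴ is O(n⁴)
  - 8·n log(n) is O(n log n)
  - 4·nⁿ is O(nⁿ)
  - 9·√n is O(√n)

The term 4·nⁿ (O(nⁿ)) grows fastest and dominates all others.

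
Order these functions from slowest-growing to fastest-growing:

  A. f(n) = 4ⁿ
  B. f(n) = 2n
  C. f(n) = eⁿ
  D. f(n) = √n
D < B < C < A

Comparing growth rates:
D = √n is O(√n)
B = 2n is O(n)
C = eⁿ is O(eⁿ)
A = 4ⁿ is O(4ⁿ)

Therefore, the order from slowest to fastest is: D < B < C < A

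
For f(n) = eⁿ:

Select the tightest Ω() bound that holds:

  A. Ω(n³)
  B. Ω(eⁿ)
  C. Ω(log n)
B

f(n) = eⁿ is Ω(eⁿ).
All listed options are valid Big-Ω bounds (lower bounds),
but Ω(eⁿ) is the tightest (largest valid bound).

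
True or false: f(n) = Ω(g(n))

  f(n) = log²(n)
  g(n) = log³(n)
False

f(n) = log²(n) is O(log² n), and g(n) = log³(n) is O(log³ n).
Since O(log² n) grows slower than O(log³ n), f(n) = Ω(g(n)) is false.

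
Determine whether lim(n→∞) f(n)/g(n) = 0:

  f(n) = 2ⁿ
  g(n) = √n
False

f(n) = 2ⁿ is O(2ⁿ), and g(n) = √n is O(√n).
Since O(2ⁿ) grows faster than or equal to O(√n), f(n) = o(g(n)) is false.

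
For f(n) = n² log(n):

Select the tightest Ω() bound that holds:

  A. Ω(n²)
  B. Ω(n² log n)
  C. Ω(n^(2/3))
B

f(n) = n² log(n) is Ω(n² log n).
All listed options are valid Big-Ω bounds (lower bounds),
but Ω(n² log n) is the tightest (largest valid bound).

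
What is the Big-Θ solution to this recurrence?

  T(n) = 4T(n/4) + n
Θ(n log n)

Master Theorem: a = 4, b = 4, f(n) = n.
Compute the critical exponent d = log₄(4) = 1.
Compare f(n) = Θ(n) against n^d:
  k = 1 = d, so f(n) = Θ(n^d) — Case 2.
  Work is balanced across levels: T(n) = Θ(n^d log n) = Θ(n log n).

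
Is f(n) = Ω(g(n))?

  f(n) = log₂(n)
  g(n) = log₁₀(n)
True

f(n) = log₂(n) and g(n) = log₁₀(n) are both O(log n).
Big-Ω permits equal growth rates (f ≥ c·g for some c > 0), so f(n) = Ω(g(n)) is true.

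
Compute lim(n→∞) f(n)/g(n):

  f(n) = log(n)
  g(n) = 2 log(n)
1/2

Since log(n) and 2 log(n) have the same growth rate (O(log n)),
the ratio converges to a constant: 1/2.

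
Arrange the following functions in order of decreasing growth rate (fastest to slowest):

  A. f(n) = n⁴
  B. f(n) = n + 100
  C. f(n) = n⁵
C > A > B

Comparing growth rates:
C = n⁵ is O(n⁵)
A = n⁴ is O(n⁴)
B = n + 100 is O(n)

Therefore, the order from fastest to slowest is: C > A > B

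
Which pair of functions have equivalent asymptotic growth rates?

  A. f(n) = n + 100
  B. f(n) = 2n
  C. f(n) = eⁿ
A and B

Examining each function:
  A. n + 100 is O(n)
  B. 2n is O(n)
  C. eⁿ is O(eⁿ)

Functions A and B both have the same complexity class.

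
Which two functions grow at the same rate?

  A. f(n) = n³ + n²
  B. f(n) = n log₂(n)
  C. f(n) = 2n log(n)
B and C

Examining each function:
  A. n³ + n² is O(n³)
  B. n log₂(n) is O(n log n)
  C. 2n log(n) is O(n log n)

Functions B and C both have the same complexity class.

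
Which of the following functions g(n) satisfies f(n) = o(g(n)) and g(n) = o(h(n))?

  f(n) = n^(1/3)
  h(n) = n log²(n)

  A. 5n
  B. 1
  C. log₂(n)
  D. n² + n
A

We need g(n) with n^(1/3) = o(g(n)) and g(n) = o(n log²(n)), i.e. O(n^(1/3)) ≺ g ≺ O(n log² n).
Check each option:
  A. 5n — O(n) is strictly between O(n^(1/3)) and O(n log² n) ✓
  B. 1 — O(1) does not grow strictly faster than f(n)
  C. log₂(n) — O(log n) does not grow strictly faster than f(n)
  D. n² + n — O(n²) does not grow strictly slower than h(n)

Only option A (5n) lies strictly between.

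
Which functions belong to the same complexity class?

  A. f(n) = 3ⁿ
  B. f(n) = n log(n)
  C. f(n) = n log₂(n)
B and C

Examining each function:
  A. 3ⁿ is O(3ⁿ)
  B. n log(n) is O(n log n)
  C. n log₂(n) is O(n log n)

Functions B and C both have the same complexity class.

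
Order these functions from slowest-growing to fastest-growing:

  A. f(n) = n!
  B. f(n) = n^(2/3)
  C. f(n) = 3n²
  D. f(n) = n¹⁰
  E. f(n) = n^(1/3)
E < B < C < D < A

Comparing growth rates:
E = n^(1/3) is O(n^(1/3))
B = n^(2/3) is O(n^(2/3))
C = 3n² is O(n²)
D = n¹⁰ is O(n¹⁰)
A = n! is O(n!)

Therefore, the order from slowest to fastest is: E < B < C < D < A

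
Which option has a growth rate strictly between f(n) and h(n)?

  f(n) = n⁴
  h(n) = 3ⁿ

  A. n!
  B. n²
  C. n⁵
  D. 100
C

We need g(n) with n⁴ = o(g(n)) and g(n) = o(3ⁿ), i.e. O(n⁴) ≺ g ≺ O(3ⁿ).
Check each option:
  A. n! — O(n!) does not grow strictly slower than h(n)
  B. n² — O(n²) does not grow strictly faster than f(n)
  C. n⁵ — O(n⁵) is strictly between O(n⁴) and O(3ⁿ) ✓
  D. 100 — O(1) does not grow strictly faster than f(n)

Only option C (n⁵) lies strictly between.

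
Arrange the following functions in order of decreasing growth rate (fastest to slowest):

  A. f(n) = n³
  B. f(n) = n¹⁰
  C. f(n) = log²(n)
B > A > C

Comparing growth rates:
B = n¹⁰ is O(n¹⁰)
A = n³ is O(n³)
C = log²(n) is O(log² n)

Therefore, the order from fastest to slowest is: B > A > C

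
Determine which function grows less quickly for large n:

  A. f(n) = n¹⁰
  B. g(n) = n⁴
B

f(n) = n¹⁰ is O(n¹⁰), while g(n) = n⁴ is O(n⁴).
Since O(n⁴) grows slower than O(n¹⁰), g(n) is dominated.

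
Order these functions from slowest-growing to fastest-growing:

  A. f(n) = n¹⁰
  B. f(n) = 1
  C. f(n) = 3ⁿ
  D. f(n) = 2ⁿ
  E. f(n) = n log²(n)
B < E < A < D < C

Comparing growth rates:
B = 1 is O(1)
E = n log²(n) is O(n log² n)
A = n¹⁰ is O(n¹⁰)
D = 2ⁿ is O(2ⁿ)
C = 3ⁿ is O(3ⁿ)

Therefore, the order from slowest to fastest is: B < E < A < D < C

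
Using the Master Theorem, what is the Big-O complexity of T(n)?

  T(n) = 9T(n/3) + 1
Θ(n²)

Master Theorem: a = 9, b = 3, f(n) = 1.
Compute the critical exponent d = log₃(9) = 2.
Compare f(n) = Θ(1) against n^d:
  k = 0 < d = 2, so f(n) = O(n^(d-ε)) — Case 1.
  The recursion cost dominates: T(n) = Θ(n^d) = Θ(n²).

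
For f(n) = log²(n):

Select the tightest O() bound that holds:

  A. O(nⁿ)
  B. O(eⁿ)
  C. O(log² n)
C

f(n) = log²(n) is O(log² n).
All listed options are valid Big-O bounds (upper bounds),
but O(log² n) is the tightest (smallest valid bound).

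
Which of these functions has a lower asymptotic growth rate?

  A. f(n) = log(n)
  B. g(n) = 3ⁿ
A

f(n) = log(n) is O(log n), while g(n) = 3ⁿ is O(3ⁿ).
Since O(log n) grows slower than O(3ⁿ), f(n) is dominated.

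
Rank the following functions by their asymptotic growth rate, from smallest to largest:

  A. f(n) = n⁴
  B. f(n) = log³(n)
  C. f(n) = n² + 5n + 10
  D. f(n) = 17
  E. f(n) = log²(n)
D < E < B < C < A

Comparing growth rates:
D = 17 is O(1)
E = log²(n) is O(log² n)
B = log³(n) is O(log³ n)
C = n² + 5n + 10 is O(n²)
A = n⁴ is O(n⁴)

Therefore, the order from slowest to fastest is: D < E < B < C < A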